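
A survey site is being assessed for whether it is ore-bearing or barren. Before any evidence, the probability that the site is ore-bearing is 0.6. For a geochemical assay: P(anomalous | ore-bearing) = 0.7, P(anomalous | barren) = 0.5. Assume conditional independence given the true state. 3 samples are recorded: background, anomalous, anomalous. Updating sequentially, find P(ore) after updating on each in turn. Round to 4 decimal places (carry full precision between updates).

Apply Bayes' rule sequentially, carrying P(ore) forward.
After 'background': P(ore) = 0.3·0.6000 / (0.3·0.6000 + 0.5·0.4000) ≈ 0.4737
After 'anomalous': P(ore) = 0.7·0.4737 / (0.7·0.4737 + 0.5·0.5263) ≈ 0.5575
After 'anomalous': P(ore) = 0.7·0.5575 / (0.7·0.5575 + 0.5·0.4425) ≈ 0.6382

0.6382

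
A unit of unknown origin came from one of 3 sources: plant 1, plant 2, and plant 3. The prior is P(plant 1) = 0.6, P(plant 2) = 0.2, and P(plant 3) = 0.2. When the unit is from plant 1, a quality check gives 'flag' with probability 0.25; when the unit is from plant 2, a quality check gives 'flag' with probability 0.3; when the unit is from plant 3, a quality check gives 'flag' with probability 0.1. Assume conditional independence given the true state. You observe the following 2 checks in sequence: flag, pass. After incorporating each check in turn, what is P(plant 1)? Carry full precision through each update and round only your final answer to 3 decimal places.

0.652

After 'flag': normaliser = 0.25·0.6000 + 0.3·0.2000 + 0.1·0.2000; P(plant 1) ≈ 0.6522, P(plant 2) ≈ 0.2609, P(plant 3) ≈ 0.0870
After 'pass': normaliser = 0.75·0.6522 + 0.7·0.2609 + 0.9·0.0870; P(plant 1) ≈ 0.6522, P(plant 2) ≈ 0.2435, P(plant 3) ≈ 0.1043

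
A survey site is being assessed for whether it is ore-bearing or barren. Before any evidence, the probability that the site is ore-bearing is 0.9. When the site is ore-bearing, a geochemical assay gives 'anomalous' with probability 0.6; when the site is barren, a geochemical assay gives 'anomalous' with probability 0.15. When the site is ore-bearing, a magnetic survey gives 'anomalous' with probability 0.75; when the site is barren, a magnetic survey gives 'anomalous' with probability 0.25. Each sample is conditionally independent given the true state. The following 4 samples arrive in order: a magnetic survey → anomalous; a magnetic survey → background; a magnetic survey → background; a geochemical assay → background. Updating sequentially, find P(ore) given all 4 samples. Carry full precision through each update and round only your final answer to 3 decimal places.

0.585

After a magnetic survey='anomalous': P(ore) = 0.75·0.9000 / (0.75·0.9000 + 0.25·0.1000) ≈ 0.9643
After a magnetic survey='background': P(ore) = 0.25·0.9643 / (0.25·0.9643 + 0.75·0.0357) ≈ 0.9000
After a magnetic survey='background': P(ore) = 0.25·0.9000 / (0.25·0.9000 + 0.75·0.1000) ≈ 0.7500
After a geochemical assay='background': P(ore) = 0.4·0.7500 / (0.4·0.7500 + 0.85·0.2500) ≈ 0.5854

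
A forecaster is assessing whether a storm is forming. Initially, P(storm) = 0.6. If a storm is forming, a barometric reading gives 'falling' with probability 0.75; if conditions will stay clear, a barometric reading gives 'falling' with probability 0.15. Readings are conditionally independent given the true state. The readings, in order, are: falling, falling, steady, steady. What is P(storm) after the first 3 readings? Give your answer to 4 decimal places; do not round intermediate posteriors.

After 'falling': P(storm) = 0.75·0.6000 / (0.75·0.6000 + 0.15·0.4000) ≈ 0.8824
After 'falling': P(storm) = 0.75·0.8824 / (0.75·0.8824 + 0.15·0.1176) ≈ 0.9740
After 'steady': P(storm) = 0.25·0.9740 / (0.25·0.9740 + 0.85·0.0260) ≈ 0.9169

0.9169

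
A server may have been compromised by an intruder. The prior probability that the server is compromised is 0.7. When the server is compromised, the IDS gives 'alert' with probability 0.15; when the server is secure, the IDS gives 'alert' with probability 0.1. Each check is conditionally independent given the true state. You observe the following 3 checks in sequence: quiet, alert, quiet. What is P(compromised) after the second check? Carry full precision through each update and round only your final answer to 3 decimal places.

0.768

After 'quiet': P(compromised) = 0.85·0.7000 / (0.85·0.7000 + 0.9·0.3000) ≈ 0.6879
After 'alert': P(compromised) = 0.15·0.6879 / (0.15·0.6879 + 0.1·0.3121) ≈ 0.7677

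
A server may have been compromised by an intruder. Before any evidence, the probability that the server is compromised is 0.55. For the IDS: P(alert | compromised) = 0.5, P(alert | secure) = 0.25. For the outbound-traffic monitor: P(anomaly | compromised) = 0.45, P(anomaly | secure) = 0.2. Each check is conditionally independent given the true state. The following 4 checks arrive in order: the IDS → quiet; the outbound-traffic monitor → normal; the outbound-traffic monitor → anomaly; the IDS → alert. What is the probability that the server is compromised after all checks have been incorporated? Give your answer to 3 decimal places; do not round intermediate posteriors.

After the IDS='quiet': P(compromised) = 0.5·0.5500 / (0.5·0.5500 + 0.75·0.4500) ≈ 0.4490
After the outbound-traffic monitor='normal': P(compromised) = 0.55·0.4490 / (0.55·0.4490 + 0.8·0.5510) ≈ 0.3591
After the outbound-traffic monitor='anomaly': P(compromised) = 0.45·0.3591 / (0.45·0.3591 + 0.2·0.6409) ≈ 0.5576
After the IDS='alert': P(compromised) = 0.5·0.5576 / (0.5·0.5576 + 0.25·0.4424) ≈ 0.7160

0.716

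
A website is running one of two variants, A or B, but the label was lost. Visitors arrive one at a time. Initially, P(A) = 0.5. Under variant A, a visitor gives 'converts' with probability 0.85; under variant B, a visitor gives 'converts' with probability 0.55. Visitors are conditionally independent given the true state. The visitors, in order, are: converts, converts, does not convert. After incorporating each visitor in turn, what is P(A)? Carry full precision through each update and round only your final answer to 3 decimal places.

After 'converts': P(A) = 0.85·0.5000 / (0.85·0.5000 + 0.55·0.5000) ≈ 0.6071
After 'converts': P(A) = 0.85·0.6071 / (0.85·0.6071 + 0.55·0.3929) ≈ 0.7049
After 'does not convert': P(A) = 0.15·0.7049 / (0.15·0.7049 + 0.45·0.2951) ≈ 0.4433

0.443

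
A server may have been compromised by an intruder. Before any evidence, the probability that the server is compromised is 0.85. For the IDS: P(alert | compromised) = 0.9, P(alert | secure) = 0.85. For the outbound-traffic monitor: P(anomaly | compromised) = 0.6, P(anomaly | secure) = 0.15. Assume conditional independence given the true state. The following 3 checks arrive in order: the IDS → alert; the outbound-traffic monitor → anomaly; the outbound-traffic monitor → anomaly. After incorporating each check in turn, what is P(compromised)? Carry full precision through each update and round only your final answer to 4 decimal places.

After the IDS='alert': P(compromised) = 0.9·0.8500 / (0.9·0.8500 + 0.85·0.1500) ≈ 0.8571
After the outbound-traffic monitor='anomaly': P(compromised) = 0.6·0.8571 / (0.6·0.8571 + 0.15·0.1429) ≈ 0.9600
After the outbound-traffic monitor='anomaly': P(compromised) = 0.6·0.9600 / (0.6·0.9600 + 0.15·0.0400) ≈ 0.9897

0.9897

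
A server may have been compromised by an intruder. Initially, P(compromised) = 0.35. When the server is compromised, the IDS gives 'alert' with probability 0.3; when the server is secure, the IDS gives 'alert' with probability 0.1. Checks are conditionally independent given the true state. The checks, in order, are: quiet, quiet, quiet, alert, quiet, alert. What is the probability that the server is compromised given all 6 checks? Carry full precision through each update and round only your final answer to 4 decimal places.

After 'quiet': P(compromised) = 0.7·0.3500 / (0.7·0.3500 + 0.9·0.6500) ≈ 0.2952
After 'quiet': P(compromised) = 0.7·0.2952 / (0.7·0.2952 + 0.9·0.7048) ≈ 0.2457
After 'quiet': P(compromised) = 0.7·0.2457 / (0.7·0.2457 + 0.9·0.7543) ≈ 0.2021
After 'alert': P(compromised) = 0.3·0.2021 / (0.3·0.2021 + 0.1·0.7979) ≈ 0.4318
After 'quiet': P(compromised) = 0.7·0.4318 / (0.7·0.4318 + 0.9·0.5682) ≈ 0.3715
After 'alert': P(compromised) = 0.3·0.3715 / (0.3·0.3715 + 0.1·0.6285) ≈ 0.6394

0.6394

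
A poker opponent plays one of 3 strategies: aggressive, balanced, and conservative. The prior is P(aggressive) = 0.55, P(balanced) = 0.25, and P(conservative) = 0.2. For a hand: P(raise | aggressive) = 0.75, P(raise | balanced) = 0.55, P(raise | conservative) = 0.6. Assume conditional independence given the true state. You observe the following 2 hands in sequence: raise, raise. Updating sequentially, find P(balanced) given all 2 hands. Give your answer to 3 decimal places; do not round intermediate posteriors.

Each posterior becomes the prior for the next update.
After 'raise': normaliser = 0.75·0.5500 + 0.55·0.2500 + 0.6·0.2000; P(aggressive) ≈ 0.6157, P(balanced) ≈ 0.2052, P(conservative) ≈ 0.1791
After 'raise': normaliser = 0.75·0.6157 + 0.55·0.2052 + 0.6·0.1791; P(aggressive) ≈ 0.6770, P(balanced) ≈ 0.1655, P(conservative) ≈ 0.1575

0.165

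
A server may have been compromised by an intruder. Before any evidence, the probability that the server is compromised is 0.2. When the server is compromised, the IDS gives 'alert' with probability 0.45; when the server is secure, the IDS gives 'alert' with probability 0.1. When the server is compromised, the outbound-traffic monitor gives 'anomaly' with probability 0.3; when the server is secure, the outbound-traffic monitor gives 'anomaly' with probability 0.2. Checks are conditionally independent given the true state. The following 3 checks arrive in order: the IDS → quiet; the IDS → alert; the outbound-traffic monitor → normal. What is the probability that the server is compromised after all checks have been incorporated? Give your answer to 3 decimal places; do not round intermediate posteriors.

Each posterior becomes the prior for the next update.
After the IDS='quiet': P(compromised) = 0.55·0.2000 / (0.55·0.2000 + 0.9·0.8000) ≈ 0.1325
After the IDS='alert': P(compromised) = 0.45·0.1325 / (0.45·0.1325 + 0.1·0.8675) ≈ 0.4074
After the outbound-traffic monitor='normal': P(compromised) = 0.7·0.4074 / (0.7·0.4074 + 0.8·0.5926) ≈ 0.3756

0.376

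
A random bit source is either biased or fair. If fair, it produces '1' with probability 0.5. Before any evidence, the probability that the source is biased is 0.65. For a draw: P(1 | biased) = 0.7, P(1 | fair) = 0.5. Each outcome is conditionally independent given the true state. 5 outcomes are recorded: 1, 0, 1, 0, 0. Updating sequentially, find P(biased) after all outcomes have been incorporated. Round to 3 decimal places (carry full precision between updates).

Apply Bayes' rule sequentially, carrying P(biased) forward.
After '1': P(biased) = 0.7·0.6500 / (0.7·0.6500 + 0.5·0.3500) ≈ 0.7222
After '0': P(biased) = 0.3·0.7222 / (0.3·0.7222 + 0.5·0.2778) ≈ 0.6094
After '1': P(biased) = 0.7·0.6094 / (0.7·0.6094 + 0.5·0.3906) ≈ 0.6859
After '0': P(biased) = 0.3·0.6859 / (0.3·0.6859 + 0.5·0.3141) ≈ 0.5672
After '0': P(biased) = 0.3·0.5672 / (0.3·0.5672 + 0.5·0.4328) ≈ 0.4402

0.440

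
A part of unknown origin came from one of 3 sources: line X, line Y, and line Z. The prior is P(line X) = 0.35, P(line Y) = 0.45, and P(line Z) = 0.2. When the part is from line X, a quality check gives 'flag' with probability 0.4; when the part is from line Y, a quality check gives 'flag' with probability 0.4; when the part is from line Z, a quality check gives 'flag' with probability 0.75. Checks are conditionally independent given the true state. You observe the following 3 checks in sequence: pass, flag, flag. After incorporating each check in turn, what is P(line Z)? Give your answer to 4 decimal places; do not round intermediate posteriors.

0.2680

Each posterior becomes the prior for the next update.
After 'pass': normaliser = 0.6·0.3500 + 0.6·0.4500 + 0.25·0.2000; P(line X) ≈ 0.3962, P(line Y) ≈ 0.5094, P(line Z) ≈ 0.0943
After 'flag': normaliser = 0.4·0.3962 + 0.4·0.5094 + 0.75·0.0943; P(line X) ≈ 0.3660, P(line Y) ≈ 0.4706, P(line Z) ≈ 0.1634
After 'flag': normaliser = 0.4·0.3660 + 0.4·0.4706 + 0.75·0.1634; P(line X) ≈ 0.3202, P(line Y) ≈ 0.4117, P(line Z) ≈ 0.2680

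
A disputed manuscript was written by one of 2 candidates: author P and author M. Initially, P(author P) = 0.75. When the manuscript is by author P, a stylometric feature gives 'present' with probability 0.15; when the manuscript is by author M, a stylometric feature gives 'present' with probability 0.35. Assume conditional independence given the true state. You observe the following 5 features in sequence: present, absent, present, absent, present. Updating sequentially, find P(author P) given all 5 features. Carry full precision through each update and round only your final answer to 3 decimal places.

0.288

After 'present': P(author P) = 0.15·0.7500 / (0.15·0.7500 + 0.35·0.2500) ≈ 0.5625
After 'absent': P(author P) = 0.85·0.5625 / (0.85·0.5625 + 0.65·0.4375) ≈ 0.6270
After 'present': P(author P) = 0.15·0.6270 / (0.15·0.6270 + 0.35·0.3730) ≈ 0.4188
After 'absent': P(author P) = 0.85·0.4188 / (0.85·0.4188 + 0.65·0.5812) ≈ 0.4851
After 'present': P(author P) = 0.15·0.4851 / (0.15·0.4851 + 0.35·0.5149) ≈ 0.2877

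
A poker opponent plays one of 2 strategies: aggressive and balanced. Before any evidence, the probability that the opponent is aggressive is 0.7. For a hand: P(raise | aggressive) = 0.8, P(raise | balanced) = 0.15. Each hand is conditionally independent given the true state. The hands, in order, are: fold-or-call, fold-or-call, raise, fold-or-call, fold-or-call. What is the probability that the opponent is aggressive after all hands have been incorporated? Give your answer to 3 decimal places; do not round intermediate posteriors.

0.037

After 'fold-or-call': P(aggressive) = 0.2·0.7000 / (0.2·0.7000 + 0.85·0.3000) ≈ 0.3544
After 'fold-or-call': P(aggressive) = 0.2·0.3544 / (0.2·0.3544 + 0.85·0.6456) ≈ 0.1144
After 'raise': P(aggressive) = 0.8·0.1144 / (0.8·0.1144 + 0.15·0.8856) ≈ 0.4079
After 'fold-or-call': P(aggressive) = 0.2·0.4079 / (0.2·0.4079 + 0.85·0.5921) ≈ 0.1395
After 'fold-or-call': P(aggressive) = 0.2·0.1395 / (0.2·0.1395 + 0.85·0.8605) ≈ 0.0367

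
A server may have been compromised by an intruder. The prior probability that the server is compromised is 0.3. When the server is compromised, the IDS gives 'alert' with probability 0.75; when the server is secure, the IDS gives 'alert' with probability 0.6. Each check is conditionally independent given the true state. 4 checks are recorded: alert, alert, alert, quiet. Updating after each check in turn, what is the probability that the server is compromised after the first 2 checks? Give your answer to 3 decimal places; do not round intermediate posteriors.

0.401

After 'alert': P(compromised) = 0.75·0.3000 / (0.75·0.3000 + 0.6·0.7000) ≈ 0.3488
After 'alert': P(compromised) = 0.75·0.3488 / (0.75·0.3488 + 0.6·0.6512) ≈ 0.4011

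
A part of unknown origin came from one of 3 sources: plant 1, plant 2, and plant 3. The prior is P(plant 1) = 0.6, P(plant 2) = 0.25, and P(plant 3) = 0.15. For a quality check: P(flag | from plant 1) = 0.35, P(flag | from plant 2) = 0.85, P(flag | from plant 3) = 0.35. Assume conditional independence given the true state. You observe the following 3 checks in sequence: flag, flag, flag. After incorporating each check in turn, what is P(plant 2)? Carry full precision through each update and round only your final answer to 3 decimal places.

0.827

After 'flag': normaliser = 0.35·0.6000 + 0.85·0.2500 + 0.35·0.1500; P(plant 1) ≈ 0.4421, P(plant 2) ≈ 0.4474, P(plant 3) ≈ 0.1105
After 'flag': normaliser = 0.35·0.4421 + 0.85·0.4474 + 0.35·0.1105; P(plant 1) ≈ 0.2697, P(plant 2) ≈ 0.6628, P(plant 3) ≈ 0.0674
After 'flag': normaliser = 0.35·0.2697 + 0.85·0.6628 + 0.35·0.0674; P(plant 1) ≈ 0.1385, P(plant 2) ≈ 0.8268, P(plant 3) ≈ 0.0346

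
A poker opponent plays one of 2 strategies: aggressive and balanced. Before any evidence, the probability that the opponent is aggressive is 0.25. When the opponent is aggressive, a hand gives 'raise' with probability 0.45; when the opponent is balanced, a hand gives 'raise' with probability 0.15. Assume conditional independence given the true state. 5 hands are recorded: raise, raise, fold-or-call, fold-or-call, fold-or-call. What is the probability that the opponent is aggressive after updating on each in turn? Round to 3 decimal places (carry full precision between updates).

0.448

After 'raise': P(aggressive) = 0.45·0.2500 / (0.45·0.2500 + 0.15·0.7500) ≈ 0.5000
After 'raise': P(aggressive) = 0.45·0.5000 / (0.45·0.5000 + 0.15·0.5000) ≈ 0.7500
After 'fold-or-call': P(aggressive) = 0.55·0.7500 / (0.55·0.7500 + 0.85·0.2500) ≈ 0.6600
After 'fold-or-call': P(aggressive) = 0.55·0.6600 / (0.55·0.6600 + 0.85·0.3400) ≈ 0.5567
After 'fold-or-call': P(aggressive) = 0.55·0.5567 / (0.55·0.5567 + 0.85·0.4433) ≈ 0.4483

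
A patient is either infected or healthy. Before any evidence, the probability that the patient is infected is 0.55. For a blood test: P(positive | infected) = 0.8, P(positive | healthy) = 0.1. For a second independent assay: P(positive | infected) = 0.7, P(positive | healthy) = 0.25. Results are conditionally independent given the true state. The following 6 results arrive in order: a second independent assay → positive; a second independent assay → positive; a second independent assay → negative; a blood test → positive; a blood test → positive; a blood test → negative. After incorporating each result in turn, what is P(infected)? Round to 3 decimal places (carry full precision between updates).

After a second independent assay='positive': P(infected) = 0.7·0.5500 / (0.7·0.5500 + 0.25·0.4500) ≈ 0.7739
After a second independent assay='positive': P(infected) = 0.7·0.7739 / (0.7·0.7739 + 0.25·0.2261) ≈ 0.9055
After a second independent assay='negative': P(infected) = 0.3·0.9055 / (0.3·0.9055 + 0.75·0.0945) ≈ 0.7931
After a blood test='positive': P(infected) = 0.8·0.7931 / (0.8·0.7931 + 0.1·0.2069) ≈ 0.9684
After a blood test='positive': P(infected) = 0.8·0.9684 / (0.8·0.9684 + 0.1·0.0316) ≈ 0.9959
After a blood test='negative': P(infected) = 0.2·0.9959 / (0.2·0.9959 + 0.9·0.0041) ≈ 0.9820

0.982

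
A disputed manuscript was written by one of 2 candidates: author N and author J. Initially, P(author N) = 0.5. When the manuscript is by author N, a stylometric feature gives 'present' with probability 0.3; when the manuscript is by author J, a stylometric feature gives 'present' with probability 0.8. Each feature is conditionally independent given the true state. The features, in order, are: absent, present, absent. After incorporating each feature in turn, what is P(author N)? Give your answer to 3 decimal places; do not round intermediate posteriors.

After 'absent': P(author N) = 0.7·0.5000 / (0.7·0.5000 + 0.2·0.5000) ≈ 0.7778
After 'present': P(author N) = 0.3·0.7778 / (0.3·0.7778 + 0.8·0.2222) ≈ 0.5676
After 'absent': P(author N) = 0.7·0.5676 / (0.7·0.5676 + 0.2·0.4324) ≈ 0.8212

0.821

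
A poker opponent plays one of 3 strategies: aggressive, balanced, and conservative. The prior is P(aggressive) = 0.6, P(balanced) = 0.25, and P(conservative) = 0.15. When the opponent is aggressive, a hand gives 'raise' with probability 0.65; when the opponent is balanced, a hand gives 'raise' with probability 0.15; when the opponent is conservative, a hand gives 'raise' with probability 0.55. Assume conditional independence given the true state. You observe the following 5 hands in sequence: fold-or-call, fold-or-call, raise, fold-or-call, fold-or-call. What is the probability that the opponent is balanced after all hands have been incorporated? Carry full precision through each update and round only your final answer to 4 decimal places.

0.6794

Each posterior becomes the prior for the next update.
After 'fold-or-call': normaliser = 0.35·0.6000 + 0.85·0.2500 + 0.45·0.1500; P(aggressive) ≈ 0.4286, P(balanced) ≈ 0.4337, P(conservative) ≈ 0.1378
After 'fold-or-call': normaliser = 0.35·0.4286 + 0.85·0.4337 + 0.45·0.1378; P(aggressive) ≈ 0.2583, P(balanced) ≈ 0.6349, P(conservative) ≈ 0.1068
After 'raise': normaliser = 0.65·0.2583 + 0.15·0.6349 + 0.55·0.1068; P(aggressive) ≈ 0.5217, P(balanced) ≈ 0.2959, P(conservative) ≈ 0.1824
After 'fold-or-call': normaliser = 0.35·0.5217 + 0.85·0.2959 + 0.45·0.1824; P(aggressive) ≈ 0.3537, P(balanced) ≈ 0.4872, P(conservative) ≈ 0.1590
After 'fold-or-call': normaliser = 0.35·0.3537 + 0.85·0.4872 + 0.45·0.1590; P(aggressive) ≈ 0.2031, P(balanced) ≈ 0.6794, P(conservative) ≈ 0.1174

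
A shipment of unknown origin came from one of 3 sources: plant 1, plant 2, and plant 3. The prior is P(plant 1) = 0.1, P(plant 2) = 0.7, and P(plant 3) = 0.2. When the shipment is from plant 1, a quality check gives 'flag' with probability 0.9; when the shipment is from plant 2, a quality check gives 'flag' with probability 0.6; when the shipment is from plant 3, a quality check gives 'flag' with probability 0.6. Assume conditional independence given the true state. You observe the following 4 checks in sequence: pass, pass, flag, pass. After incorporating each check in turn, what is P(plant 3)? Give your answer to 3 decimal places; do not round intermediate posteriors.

Each posterior becomes the prior for the next update.
After 'pass': normaliser = 0.1·0.1000 + 0.4·0.7000 + 0.4·0.2000; P(plant 1) ≈ 0.0270, P(plant 2) ≈ 0.7568, P(plant 3) ≈ 0.2162
After 'pass': normaliser = 0.1·0.0270 + 0.4·0.7568 + 0.4·0.2162; P(plant 1) ≈ 0.0069, P(plant 2) ≈ 0.7724, P(plant 3) ≈ 0.2207
After 'flag': normaliser = 0.9·0.0069 + 0.6·0.7724 + 0.6·0.2207; P(plant 1) ≈ 0.0103, P(plant 2) ≈ 0.7698, P(plant 3) ≈ 0.2199
After 'pass': normaliser = 0.1·0.0103 + 0.4·0.7698 + 0.4·0.2199; P(plant 1) ≈ 0.0026, P(plant 2) ≈ 0.7758, P(plant 3) ≈ 0.2216

0.222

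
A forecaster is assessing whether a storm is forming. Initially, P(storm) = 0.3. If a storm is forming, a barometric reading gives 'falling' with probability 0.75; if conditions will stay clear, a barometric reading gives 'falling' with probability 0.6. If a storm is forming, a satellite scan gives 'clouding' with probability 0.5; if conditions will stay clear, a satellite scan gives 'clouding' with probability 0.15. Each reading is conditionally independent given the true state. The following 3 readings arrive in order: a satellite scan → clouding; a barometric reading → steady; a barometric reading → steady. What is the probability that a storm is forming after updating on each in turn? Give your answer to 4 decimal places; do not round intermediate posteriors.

After a satellite scan='clouding': P(storm) = 0.5·0.3000 / (0.5·0.3000 + 0.15·0.7000) ≈ 0.5882
After a barometric reading='steady': P(storm) = 0.25·0.5882 / (0.25·0.5882 + 0.4·0.4118) ≈ 0.4717
After a barometric reading='steady': P(storm) = 0.25·0.4717 / (0.25·0.4717 + 0.4·0.5283) ≈ 0.3582

0.3582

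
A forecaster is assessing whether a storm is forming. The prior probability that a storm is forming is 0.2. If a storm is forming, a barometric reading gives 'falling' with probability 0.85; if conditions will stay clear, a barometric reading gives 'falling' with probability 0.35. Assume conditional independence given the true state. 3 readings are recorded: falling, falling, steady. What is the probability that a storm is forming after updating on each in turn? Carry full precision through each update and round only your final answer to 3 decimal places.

0.254

After 'falling': P(storm) = 0.85·0.2000 / (0.85·0.2000 + 0.35·0.8000) ≈ 0.3778
After 'falling': P(storm) = 0.85·0.3778 / (0.85·0.3778 + 0.35·0.6222) ≈ 0.5959
After 'steady': P(storm) = 0.15·0.5959 / (0.15·0.5959 + 0.65·0.4041) ≈ 0.2539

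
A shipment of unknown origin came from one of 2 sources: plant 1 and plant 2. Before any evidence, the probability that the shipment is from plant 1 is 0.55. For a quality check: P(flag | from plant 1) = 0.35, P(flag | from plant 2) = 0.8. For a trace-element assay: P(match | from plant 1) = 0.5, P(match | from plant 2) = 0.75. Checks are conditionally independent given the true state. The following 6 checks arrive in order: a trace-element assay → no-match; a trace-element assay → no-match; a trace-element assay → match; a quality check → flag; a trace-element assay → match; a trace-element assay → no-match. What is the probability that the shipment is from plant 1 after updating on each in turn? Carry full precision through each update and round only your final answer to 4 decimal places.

Apply Bayes' rule sequentially, carrying P(plant 1) forward.
After a trace-element assay='no-match': P(plant 1) = 0.5·0.5500 / (0.5·0.5500 + 0.25·0.4500) ≈ 0.7097
After a trace-element assay='no-match': P(plant 1) = 0.5·0.7097 / (0.5·0.7097 + 0.25·0.2903) ≈ 0.8302
After a trace-element assay='match': P(plant 1) = 0.5·0.8302 / (0.5·0.8302 + 0.75·0.1698) ≈ 0.7652
After a quality check='flag': P(plant 1) = 0.35·0.7652 / (0.35·0.7652 + 0.8·0.2348) ≈ 0.5878
After a trace-element assay='match': P(plant 1) = 0.5·0.5878 / (0.5·0.5878 + 0.75·0.4122) ≈ 0.4873
After a trace-element assay='no-match': P(plant 1) = 0.5·0.4873 / (0.5·0.4873 + 0.25·0.5127) ≈ 0.6553

0.6553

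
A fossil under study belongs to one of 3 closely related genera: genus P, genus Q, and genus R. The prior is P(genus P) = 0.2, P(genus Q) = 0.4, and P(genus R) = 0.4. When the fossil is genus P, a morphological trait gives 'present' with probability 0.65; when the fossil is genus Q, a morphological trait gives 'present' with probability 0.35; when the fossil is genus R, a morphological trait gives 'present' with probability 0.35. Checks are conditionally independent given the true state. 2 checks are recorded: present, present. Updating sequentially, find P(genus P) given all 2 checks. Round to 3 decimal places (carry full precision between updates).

0.463

After 'present': normaliser = 0.65·0.2000 + 0.35·0.4000 + 0.35·0.4000; P(genus P) ≈ 0.3171, P(genus Q) ≈ 0.3415, P(genus R) ≈ 0.3415
After 'present': normaliser = 0.65·0.3171 + 0.35·0.3415 + 0.35·0.3415; P(genus P) ≈ 0.4630, P(genus Q) ≈ 0.2685, P(genus R) ≈ 0.2685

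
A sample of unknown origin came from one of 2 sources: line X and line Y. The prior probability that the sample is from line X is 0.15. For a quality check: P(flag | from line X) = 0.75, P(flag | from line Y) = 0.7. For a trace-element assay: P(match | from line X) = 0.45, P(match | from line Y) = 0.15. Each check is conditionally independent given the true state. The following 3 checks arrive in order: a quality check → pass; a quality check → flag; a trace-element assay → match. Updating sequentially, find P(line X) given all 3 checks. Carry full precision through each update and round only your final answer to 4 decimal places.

0.3210

Apply Bayes' rule sequentially, carrying P(line X) forward.
After a quality check='pass': P(line X) = 0.25·0.1500 / (0.25·0.1500 + 0.3·0.8500) ≈ 0.1282
After a quality check='flag': P(line X) = 0.75·0.1282 / (0.75·0.1282 + 0.7·0.8718) ≈ 0.1361
After a trace-element assay='match': P(line X) = 0.45·0.1361 / (0.45·0.1361 + 0.15·0.8639) ≈ 0.3210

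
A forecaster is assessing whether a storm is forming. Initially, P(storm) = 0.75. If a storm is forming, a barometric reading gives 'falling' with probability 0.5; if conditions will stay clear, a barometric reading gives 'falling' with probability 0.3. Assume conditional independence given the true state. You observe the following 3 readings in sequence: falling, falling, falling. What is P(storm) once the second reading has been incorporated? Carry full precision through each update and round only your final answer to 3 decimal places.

After 'falling': P(storm) = 0.5·0.7500 / (0.5·0.7500 + 0.3·0.2500) ≈ 0.8333
After 'falling': P(storm) = 0.5·0.8333 / (0.5·0.8333 + 0.3·0.1667) ≈ 0.8929

0.893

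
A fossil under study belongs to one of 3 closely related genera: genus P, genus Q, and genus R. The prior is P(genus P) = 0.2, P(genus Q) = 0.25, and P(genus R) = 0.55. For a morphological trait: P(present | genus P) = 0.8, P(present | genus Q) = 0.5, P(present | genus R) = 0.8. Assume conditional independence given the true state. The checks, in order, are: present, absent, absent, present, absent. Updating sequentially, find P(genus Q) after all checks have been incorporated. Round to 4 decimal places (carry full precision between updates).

Each posterior becomes the prior for the next update.
After 'present': normaliser = 0.8·0.2000 + 0.5·0.2500 + 0.8·0.5500; P(genus P) ≈ 0.2207, P(genus Q) ≈ 0.1724, P(genus R) ≈ 0.6069
After 'absent': normaliser = 0.2·0.2207 + 0.5·0.1724 + 0.2·0.6069; P(genus P) ≈ 0.1753, P(genus Q) ≈ 0.3425, P(genus R) ≈ 0.4822
After 'absent': normaliser = 0.2·0.1753 + 0.5·0.3425 + 0.2·0.4822; P(genus P) ≈ 0.1158, P(genus Q) ≈ 0.5656, P(genus R) ≈ 0.3186
After 'present': normaliser = 0.8·0.1158 + 0.5·0.5656 + 0.8·0.3186; P(genus P) ≈ 0.1470, P(genus Q) ≈ 0.4487, P(genus R) ≈ 0.4043
After 'absent': normaliser = 0.2·0.1470 + 0.5·0.4487 + 0.2·0.4043; P(genus P) ≈ 0.0879, P(genus Q) ≈ 0.6705, P(genus R) ≈ 0.2417

0.6705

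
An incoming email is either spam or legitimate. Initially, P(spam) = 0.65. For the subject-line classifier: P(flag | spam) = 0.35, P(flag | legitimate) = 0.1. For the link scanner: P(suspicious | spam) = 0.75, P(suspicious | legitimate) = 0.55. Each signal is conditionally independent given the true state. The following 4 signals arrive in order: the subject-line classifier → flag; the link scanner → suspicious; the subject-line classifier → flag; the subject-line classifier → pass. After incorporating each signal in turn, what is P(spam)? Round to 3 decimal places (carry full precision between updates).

0.957

Each posterior becomes the prior for the next update.
After the subject-line classifier='flag': P(spam) = 0.35·0.6500 / (0.35·0.6500 + 0.1·0.3500) ≈ 0.8667
After the link scanner='suspicious': P(spam) = 0.75·0.8667 / (0.75·0.8667 + 0.55·0.1333) ≈ 0.8986
After the subject-line classifier='flag': P(spam) = 0.35·0.8986 / (0.35·0.8986 + 0.1·0.1014) ≈ 0.9688
After the subject-line classifier='pass': P(spam) = 0.65·0.9688 / (0.65·0.9688 + 0.9·0.0312) ≈ 0.9573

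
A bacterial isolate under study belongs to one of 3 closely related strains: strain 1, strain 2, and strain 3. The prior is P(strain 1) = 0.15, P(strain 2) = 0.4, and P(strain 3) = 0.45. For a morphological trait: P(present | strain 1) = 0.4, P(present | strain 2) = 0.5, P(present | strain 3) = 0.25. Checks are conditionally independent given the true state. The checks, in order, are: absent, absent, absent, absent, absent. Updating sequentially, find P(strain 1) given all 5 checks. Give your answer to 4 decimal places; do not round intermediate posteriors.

After 'absent': normaliser = 0.6·0.1500 + 0.5·0.4000 + 0.75·0.4500; P(strain 1) ≈ 0.1434, P(strain 2) ≈ 0.3187, P(strain 3) ≈ 0.5378
After 'absent': normaliser = 0.6·0.1434 + 0.5·0.3187 + 0.75·0.5378; P(strain 1) ≈ 0.1326, P(strain 2) ≈ 0.2456, P(strain 3) ≈ 0.6217
After 'absent': normaliser = 0.6·0.1326 + 0.5·0.2456 + 0.75·0.6217; P(strain 1) ≈ 0.1190, P(strain 2) ≈ 0.1837, P(strain 3) ≈ 0.6973
After 'absent': normaliser = 0.6·0.1190 + 0.5·0.1837 + 0.75·0.6973; P(strain 1) ≈ 0.1041, P(strain 2) ≈ 0.1338, P(strain 3) ≈ 0.7621
After 'absent': normaliser = 0.6·0.1041 + 0.5·0.1338 + 0.75·0.7621; P(strain 1) ≈ 0.0891, P(strain 2) ≈ 0.0955, P(strain 3) ≈ 0.8155

0.0891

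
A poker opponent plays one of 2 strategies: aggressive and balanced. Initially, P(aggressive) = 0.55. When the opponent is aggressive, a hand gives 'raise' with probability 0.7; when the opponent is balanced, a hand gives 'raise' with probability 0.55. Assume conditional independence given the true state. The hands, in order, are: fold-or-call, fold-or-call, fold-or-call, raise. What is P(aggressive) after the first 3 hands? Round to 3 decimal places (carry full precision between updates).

0.266

After 'fold-or-call': P(aggressive) = 0.3·0.5500 / (0.3·0.5500 + 0.45·0.4500) ≈ 0.4490
After 'fold-or-call': P(aggressive) = 0.3·0.4490 / (0.3·0.4490 + 0.45·0.5510) ≈ 0.3520
After 'fold-or-call': P(aggressive) = 0.3·0.3520 / (0.3·0.3520 + 0.45·0.6480) ≈ 0.2659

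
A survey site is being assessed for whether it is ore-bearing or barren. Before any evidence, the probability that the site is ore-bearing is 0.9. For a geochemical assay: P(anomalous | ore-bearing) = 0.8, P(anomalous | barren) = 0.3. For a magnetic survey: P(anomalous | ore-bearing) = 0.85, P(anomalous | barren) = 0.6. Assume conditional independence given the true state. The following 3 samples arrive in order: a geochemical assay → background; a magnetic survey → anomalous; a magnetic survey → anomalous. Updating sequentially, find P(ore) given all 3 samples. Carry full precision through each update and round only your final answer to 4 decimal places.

Apply Bayes' rule sequentially, carrying P(ore) forward.
After a geochemical assay='background': P(ore) = 0.2·0.9000 / (0.2·0.9000 + 0.7·0.1000) ≈ 0.7200
After a magnetic survey='anomalous': P(ore) = 0.85·0.7200 / (0.85·0.7200 + 0.6·0.2800) ≈ 0.7846
After a magnetic survey='anomalous': P(ore) = 0.85·0.7846 / (0.85·0.7846 + 0.6·0.2154) ≈ 0.8377

0.8377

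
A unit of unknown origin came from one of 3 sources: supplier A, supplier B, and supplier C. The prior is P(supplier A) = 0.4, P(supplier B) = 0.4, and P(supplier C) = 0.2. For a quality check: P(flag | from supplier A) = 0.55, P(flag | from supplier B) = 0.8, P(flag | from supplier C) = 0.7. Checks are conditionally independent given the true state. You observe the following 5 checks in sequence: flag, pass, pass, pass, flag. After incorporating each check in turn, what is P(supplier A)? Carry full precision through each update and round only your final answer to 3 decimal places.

0.701

After 'flag': normaliser = 0.55·0.4000 + 0.8·0.4000 + 0.7·0.2000; P(supplier A) ≈ 0.3235, P(supplier B) ≈ 0.4706, P(supplier C) ≈ 0.2059
After 'pass': normaliser = 0.45·0.3235 + 0.2·0.4706 + 0.3·0.2059; P(supplier A) ≈ 0.4829, P(supplier B) ≈ 0.3122, P(supplier C) ≈ 0.2049
After 'pass': normaliser = 0.45·0.4829 + 0.2·0.3122 + 0.3·0.2049; P(supplier A) ≈ 0.6369, P(supplier B) ≈ 0.1830, P(supplier C) ≈ 0.1801
After 'pass': normaliser = 0.45·0.6369 + 0.2·0.1830 + 0.3·0.1801; P(supplier A) ≈ 0.7597, P(supplier B) ≈ 0.0970, P(supplier C) ≈ 0.1432
After 'flag': normaliser = 0.55·0.7597 + 0.8·0.0970 + 0.7·0.1432; P(supplier A) ≈ 0.7014, P(supplier B) ≈ 0.1303, P(supplier C) ≈ 0.1683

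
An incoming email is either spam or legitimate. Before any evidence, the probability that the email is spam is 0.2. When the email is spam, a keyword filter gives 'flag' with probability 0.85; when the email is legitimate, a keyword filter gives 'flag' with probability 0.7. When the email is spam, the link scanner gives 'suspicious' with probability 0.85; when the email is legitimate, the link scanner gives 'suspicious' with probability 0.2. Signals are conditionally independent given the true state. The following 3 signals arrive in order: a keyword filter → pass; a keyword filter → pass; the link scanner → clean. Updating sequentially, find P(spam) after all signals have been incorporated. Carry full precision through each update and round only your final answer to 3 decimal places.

0.012

After a keyword filter='pass': P(spam) = 0.15·0.2000 / (0.15·0.2000 + 0.3·0.8000) ≈ 0.1111
After a keyword filter='pass': P(spam) = 0.15·0.1111 / (0.15·0.1111 + 0.3·0.8889) ≈ 0.0588
After the link scanner='clean': P(spam) = 0.15·0.0588 / (0.15·0.0588 + 0.8·0.9412) ≈ 0.0116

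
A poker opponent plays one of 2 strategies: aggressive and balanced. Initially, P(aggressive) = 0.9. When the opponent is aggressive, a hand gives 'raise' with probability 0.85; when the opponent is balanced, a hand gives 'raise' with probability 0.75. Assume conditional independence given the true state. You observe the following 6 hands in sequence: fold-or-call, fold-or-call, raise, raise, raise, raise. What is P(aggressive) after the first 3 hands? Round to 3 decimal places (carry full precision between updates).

0.786

After 'fold-or-call': P(aggressive) = 0.15·0.9000 / (0.15·0.9000 + 0.25·0.1000) ≈ 0.8438
After 'fold-or-call': P(aggressive) = 0.15·0.8438 / (0.15·0.8438 + 0.25·0.1562) ≈ 0.7642
After 'raise': P(aggressive) = 0.85·0.7642 / (0.85·0.7642 + 0.75·0.2358) ≈ 0.7860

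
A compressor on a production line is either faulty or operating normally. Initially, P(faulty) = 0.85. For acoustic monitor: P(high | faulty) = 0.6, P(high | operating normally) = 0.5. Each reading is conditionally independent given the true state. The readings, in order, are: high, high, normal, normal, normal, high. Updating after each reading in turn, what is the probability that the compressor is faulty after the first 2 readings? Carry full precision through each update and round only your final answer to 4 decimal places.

After 'high': P(faulty) = 0.6·0.8500 / (0.6·0.8500 + 0.5·0.1500) ≈ 0.8718
After 'high': P(faulty) = 0.6·0.8718 / (0.6·0.8718 + 0.5·0.1282) ≈ 0.8908

0.8908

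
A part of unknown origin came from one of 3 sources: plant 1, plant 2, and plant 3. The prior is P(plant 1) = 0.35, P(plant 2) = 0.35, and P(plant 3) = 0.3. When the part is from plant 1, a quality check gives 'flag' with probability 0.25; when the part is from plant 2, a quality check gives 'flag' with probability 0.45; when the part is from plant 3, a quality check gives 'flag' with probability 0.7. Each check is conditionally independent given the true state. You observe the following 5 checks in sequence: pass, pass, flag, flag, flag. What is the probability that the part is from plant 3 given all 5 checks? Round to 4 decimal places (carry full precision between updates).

After 'pass': normaliser = 0.75·0.3500 + 0.55·0.3500 + 0.3·0.3000; P(plant 1) ≈ 0.4817, P(plant 2) ≈ 0.3532, P(plant 3) ≈ 0.1651
After 'pass': normaliser = 0.75·0.4817 + 0.55·0.3532 + 0.3·0.1651; P(plant 1) ≈ 0.5970, P(plant 2) ≈ 0.3211, P(plant 3) ≈ 0.0819
After 'flag': normaliser = 0.25·0.5970 + 0.45·0.3211 + 0.7·0.0819; P(plant 1) ≈ 0.4252, P(plant 2) ≈ 0.4116, P(plant 3) ≈ 0.1633
After 'flag': normaliser = 0.25·0.4252 + 0.45·0.4116 + 0.7·0.1633; P(plant 1) ≈ 0.2619, P(plant 2) ≈ 0.4564, P(plant 3) ≈ 0.2816
After 'flag': normaliser = 0.25·0.2619 + 0.45·0.4564 + 0.7·0.2816; P(plant 1) ≈ 0.1399, P(plant 2) ≈ 0.4388, P(plant 3) ≈ 0.4212

0.4212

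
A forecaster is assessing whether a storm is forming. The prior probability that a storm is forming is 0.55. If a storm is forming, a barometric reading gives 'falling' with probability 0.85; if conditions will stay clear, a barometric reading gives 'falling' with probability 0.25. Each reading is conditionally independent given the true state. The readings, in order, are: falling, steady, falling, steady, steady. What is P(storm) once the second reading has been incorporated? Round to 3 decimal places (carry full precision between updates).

0.454

Each posterior becomes the prior for the next update.
After 'falling': P(storm) = 0.85·0.5500 / (0.85·0.5500 + 0.25·0.4500) ≈ 0.8060
After 'steady': P(storm) = 0.15·0.8060 / (0.15·0.8060 + 0.75·0.1940) ≈ 0.4539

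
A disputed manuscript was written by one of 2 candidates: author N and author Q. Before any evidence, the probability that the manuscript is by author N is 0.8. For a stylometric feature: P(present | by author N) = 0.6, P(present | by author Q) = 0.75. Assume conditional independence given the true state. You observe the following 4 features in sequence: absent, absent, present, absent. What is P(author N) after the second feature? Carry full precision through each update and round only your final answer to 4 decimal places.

After 'absent': P(author N) = 0.4·0.8000 / (0.4·0.8000 + 0.25·0.2000) ≈ 0.8649
After 'absent': P(author N) = 0.4·0.8649 / (0.4·0.8649 + 0.25·0.1351) ≈ 0.9110

0.9110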